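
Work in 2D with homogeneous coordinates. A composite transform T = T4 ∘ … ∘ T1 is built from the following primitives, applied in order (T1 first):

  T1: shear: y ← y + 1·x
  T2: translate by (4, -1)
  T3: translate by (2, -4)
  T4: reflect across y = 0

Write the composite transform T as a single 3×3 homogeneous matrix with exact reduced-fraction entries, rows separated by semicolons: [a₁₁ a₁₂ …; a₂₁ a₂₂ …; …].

T = [1 0 6; -1 -1 5; 0 0 1]

T1 = [1 0 0; 1 1 0; 0 0 1]
T2·T1 = [1 0 4; 1 1 -1; 0 0 1]
T3·…·T1 = [1 0 6; 1 1 -5; 0 0 1]
T4·…·T1 = [1 0 6; -1 -1 5; 0 0 1]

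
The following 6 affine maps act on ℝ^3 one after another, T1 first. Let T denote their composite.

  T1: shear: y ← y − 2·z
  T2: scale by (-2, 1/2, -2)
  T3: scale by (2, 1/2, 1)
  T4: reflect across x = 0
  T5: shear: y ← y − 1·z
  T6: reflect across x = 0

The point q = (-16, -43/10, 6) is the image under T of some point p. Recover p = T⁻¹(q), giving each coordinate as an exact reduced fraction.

p = (4, 4/5, -3)

T1 = [1 0 0 0; 0 1 -2 0; 0 0 1 0; 0 0 0 1]
T2·T1 = [-2 0 0 0; 0 1/2 -1 0; 0 0 -2 0; 0 0 0 1]
T3·…·T1 = [-4 0 0 0; 0 1/4 -1/2 0; 0 0 -2 0; 0 0 0 1]
T4·…·T1 = [4 0 0 0; 0 1/4 -1/2 0; 0 0 -2 0; 0 0 0 1]
T5·…·T1 = [4 0 0 0; 0 1/4 3/2 0; 0 0 -2 0; 0 0 0 1]
T6·…·T1 = [-4 0 0 0; 0 1/4 3/2 0; 0 0 -2 0; 0 0 0 1]
det M = 2; M⁻¹ = [-1/4 0 0 0; 0 4 3 0; 0 0 -1/2 0; 0 0 0 1]
M⁻¹ · (-16, -43/10, 6)ᵀ = (4, 4/5, -3)ᵀ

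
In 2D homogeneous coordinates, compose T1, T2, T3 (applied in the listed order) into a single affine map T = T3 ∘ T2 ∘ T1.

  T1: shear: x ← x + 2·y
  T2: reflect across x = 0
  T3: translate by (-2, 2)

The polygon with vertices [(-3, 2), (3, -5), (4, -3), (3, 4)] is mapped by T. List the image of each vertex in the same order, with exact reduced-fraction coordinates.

image vertices: (-3, 4), (5, -3), (0, -1), (-13, 6)

T1 shear: x ← x + 2·y: (-3, 2) → (1, 2); (3, -5) → (-7, -5); (4, -3) → (-2, -3); (3, 4) → (11, 4)
T2 reflect across x = 0: (1, 2) → (-1, 2); (-7, -5) → (7, -5); (-2, -3) → (2, -3); (11, 4) → (-11, 4)
T3 translate by (-2, 2): (-1, 2) → (-3, 4); (7, -5) → (5, -3); (2, -3) → (0, -1); (-11, 4) → (-13, 6)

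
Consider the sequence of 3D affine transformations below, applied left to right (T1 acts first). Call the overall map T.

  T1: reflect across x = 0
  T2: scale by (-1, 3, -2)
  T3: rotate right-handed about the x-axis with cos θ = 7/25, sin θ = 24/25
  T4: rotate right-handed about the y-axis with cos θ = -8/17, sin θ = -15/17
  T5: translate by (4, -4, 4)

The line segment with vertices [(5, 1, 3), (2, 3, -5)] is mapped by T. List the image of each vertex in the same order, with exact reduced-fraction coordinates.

image vertices: (10/17, 13/5, 667/85), (-598/85, -277/25, 162/425)

T1 reflect across x = 0: (5, 1, 3) → (-5, 1, 3); (2, 3, -5) → (-2, 3, -5)
T2 scale by (-1, 3, -2): (-5, 1, 3) → (5, 3, -6); (-2, 3, -5) → (2, 9, 10)
T3 rotate right-handed about the x-axis with cos θ = 7/25, sin θ = 24/25: (5, 3, -6) → (5, 33/5, 6/5); (2, 9, 10) → (2, -177/25, 286/25)
T4 rotate right-handed about the y-axis with cos θ = -8/17, sin θ = -15/17: (5, 33/5, 6/5) → (-58/17, 33/5, 327/85); (2, -177/25, 286/25) → (-938/85, -177/25, -1538/425)
T5 translate by (4, -4, 4): (-58/17, 33/5, 327/85) → (10/17, 13/5, 667/85); (-938/85, -177/25, -1538/425) → (-598/85, -277/25, 162/425)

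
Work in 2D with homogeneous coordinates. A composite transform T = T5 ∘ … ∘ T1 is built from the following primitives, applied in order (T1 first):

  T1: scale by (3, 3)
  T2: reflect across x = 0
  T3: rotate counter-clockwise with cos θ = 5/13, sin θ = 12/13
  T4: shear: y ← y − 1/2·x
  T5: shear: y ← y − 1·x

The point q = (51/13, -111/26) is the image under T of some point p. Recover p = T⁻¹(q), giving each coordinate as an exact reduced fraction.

p = (-1, -1)

T1 = [3 0 0; 0 3 0; 0 0 1]
T2·T1 = [-3 0 0; 0 3 0; 0 0 1]
T3·…·T1 = [-15/13 -36/13 0; -36/13 15/13 0; 0 0 1]
T4·…·T1 = [-15/13 -36/13 0; -57/26 33/13 0; 0 0 1]
T5·…·T1 = [-15/13 -36/13 0; -27/26 69/13 0; 0 0 1]
det M = -9; M⁻¹ = [-23/39 -4/13 0; -3/26 5/39 0; 0 0 1]
M⁻¹ · (51/13, -111/26)ᵀ = (-1, -1)ᵀ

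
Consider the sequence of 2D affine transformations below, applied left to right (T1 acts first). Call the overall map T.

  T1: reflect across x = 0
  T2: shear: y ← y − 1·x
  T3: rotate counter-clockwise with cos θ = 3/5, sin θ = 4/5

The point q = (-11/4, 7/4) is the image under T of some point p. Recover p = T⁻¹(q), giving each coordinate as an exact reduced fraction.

p = (1/4, 3)

T1 = [-1 0 0; 0 1 0; 0 0 1]
T2·T1 = [-1 0 0; 1 1 0; 0 0 1]
T3·…·T1 = [-7/5 -4/5 0; -1/5 3/5 0; 0 0 1]
det M = -1; M⁻¹ = [-3/5 -4/5 0; -1/5 7/5 0; 0 0 1]
M⁻¹ · (-11/4, 7/4)ᵀ = (1/4, 3)ᵀ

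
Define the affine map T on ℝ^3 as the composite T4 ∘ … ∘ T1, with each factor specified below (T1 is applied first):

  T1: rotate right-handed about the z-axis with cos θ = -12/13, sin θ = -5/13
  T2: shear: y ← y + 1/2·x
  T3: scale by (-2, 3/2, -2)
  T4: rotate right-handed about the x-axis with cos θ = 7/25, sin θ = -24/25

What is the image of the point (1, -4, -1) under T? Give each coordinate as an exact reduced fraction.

T1 rotate right-handed about the z-axis with cos θ = -12/13, sin θ = -5/13: (1, -4, -1) → (-32/13, 43/13, -1)
T2 shear: y ← y + 1/2·x: (-32/13, 43/13, -1) → (-32/13, 27/13, -1)
T3 scale by (-2, 3/2, -2): (-32/13, 27/13, -1) → (64/13, 81/26, 2)
T4 rotate right-handed about the x-axis with cos θ = 7/25, sin θ = -24/25: (64/13, 81/26, 2) → (64/13, 363/130, -158/65)

T(p) = (64/13, 363/130, -158/65)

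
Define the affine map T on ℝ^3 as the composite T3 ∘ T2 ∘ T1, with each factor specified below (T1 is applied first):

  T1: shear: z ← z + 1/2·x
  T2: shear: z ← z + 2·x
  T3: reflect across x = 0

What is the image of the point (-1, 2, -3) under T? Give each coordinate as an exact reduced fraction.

T1 shear: z ← z + 1/2·x: (-1, 2, -3) → (-1, 2, -7/2)
T2 shear: z ← z + 2·x: (-1, 2, -7/2) → (-1, 2, -11/2)
T3 reflect across x = 0: (-1, 2, -11/2) → (1, 2, -11/2)

T(p) = (1, 2, -11/2)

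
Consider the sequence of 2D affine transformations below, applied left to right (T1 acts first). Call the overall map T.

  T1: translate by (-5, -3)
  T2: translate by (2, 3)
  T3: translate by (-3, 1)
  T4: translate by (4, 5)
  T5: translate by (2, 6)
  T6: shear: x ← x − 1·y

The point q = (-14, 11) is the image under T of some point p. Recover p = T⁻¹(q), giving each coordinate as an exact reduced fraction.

T1 = [1 0 -5; 0 1 -3; 0 0 1]
T2·T1 = [1 0 -3; 0 1 0; 0 0 1]
T3·…·T1 = [1 0 -6; 0 1 1; 0 0 1]
T4·…·T1 = [1 0 -2; 0 1 6; 0 0 1]
T5·…·T1 = [1 0 0; 0 1 12; 0 0 1]
T6·…·T1 = [1 -1 -12; 0 1 12; 0 0 1]
det M = 1; M⁻¹ = [1 1 0; 0 1 -12; 0 0 1]
M⁻¹ · (-14, 11)ᵀ = (-3, -1)ᵀ

p = (-3, -1)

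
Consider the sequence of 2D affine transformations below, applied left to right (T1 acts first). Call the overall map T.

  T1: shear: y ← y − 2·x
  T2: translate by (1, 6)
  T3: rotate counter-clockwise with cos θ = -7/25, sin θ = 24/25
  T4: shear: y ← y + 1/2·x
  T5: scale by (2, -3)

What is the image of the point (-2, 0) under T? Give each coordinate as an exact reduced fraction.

T1 shear: y ← y − 2·x: (-2, 0) → (-2, 4)
T2 translate by (1, 6): (-2, 4) → (-1, 10)
T3 rotate counter-clockwise with cos θ = -7/25, sin θ = 24/25: (-1, 10) → (-233/25, -94/25)
T4 shear: y ← y + 1/2·x: (-233/25, -94/25) → (-233/25, -421/50)
T5 scale by (2, -3): (-233/25, -421/50) → (-466/25, 1263/50)

T(p) = (-466/25, 1263/50)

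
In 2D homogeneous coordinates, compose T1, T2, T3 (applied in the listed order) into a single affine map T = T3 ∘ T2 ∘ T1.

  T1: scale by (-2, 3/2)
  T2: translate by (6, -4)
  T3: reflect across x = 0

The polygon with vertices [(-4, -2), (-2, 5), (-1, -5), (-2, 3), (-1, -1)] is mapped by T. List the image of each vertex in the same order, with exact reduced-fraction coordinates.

T1 scale by (-2, 3/2): (-4, -2) → (8, -3); (-2, 5) → (4, 15/2); (-1, -5) → (2, -15/2); (-2, 3) → (4, 9/2); (-1, -1) → (2, -3/2)
T2 translate by (6, -4): (8, -3) → (14, -7); (4, 15/2) → (10, 7/2); (2, -15/2) → (8, -23/2); (4, 9/2) → (10, 1/2); (2, -3/2) → (8, -11/2)
T3 reflect across x = 0: (14, -7) → (-14, -7); (10, 7/2) → (-10, 7/2); (8, -23/2) → (-8, -23/2); (10, 1/2) → (-10, 1/2); (8, -11/2) → (-8, -11/2)

image vertices: (-14, -7), (-10, 7/2), (-8, -23/2), (-10, 1/2), (-8, -11/2)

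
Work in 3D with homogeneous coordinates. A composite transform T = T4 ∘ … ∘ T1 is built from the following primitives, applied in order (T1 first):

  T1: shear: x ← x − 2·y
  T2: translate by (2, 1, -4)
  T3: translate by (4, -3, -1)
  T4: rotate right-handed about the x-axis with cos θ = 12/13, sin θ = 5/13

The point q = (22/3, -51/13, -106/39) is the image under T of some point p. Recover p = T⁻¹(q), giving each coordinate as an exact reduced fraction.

p = (-4, -8/3, 4)

T1 = [1 -2 0 0; 0 1 0 0; 0 0 1 0; 0 0 0 1]
T2·T1 = [1 -2 0 2; 0 1 0 1; 0 0 1 -4; 0 0 0 1]
T3·…·T1 = [1 -2 0 6; 0 1 0 -2; 0 0 1 -5; 0 0 0 1]
T4·…·T1 = [1 -2 0 6; 0 12/13 -5/13 1/13; 0 5/13 12/13 -70/13; 0 0 0 1]
det M = 1; M⁻¹ = [1 24/13 10/13 -2; 0 12/13 5/13 2; 0 -5/13 12/13 5; 0 0 0 1]
M⁻¹ · (22/3, -51/13, -106/39)ᵀ = (-4, -8/3, 4)ᵀ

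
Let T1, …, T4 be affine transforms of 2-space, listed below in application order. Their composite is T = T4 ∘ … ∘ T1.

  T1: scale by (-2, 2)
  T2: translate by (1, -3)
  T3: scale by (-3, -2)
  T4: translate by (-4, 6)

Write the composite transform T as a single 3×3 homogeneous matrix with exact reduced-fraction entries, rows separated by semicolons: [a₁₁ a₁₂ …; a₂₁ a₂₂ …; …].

T1 = [-2 0 0; 0 2 0; 0 0 1]
T2·T1 = [-2 0 1; 0 2 -3; 0 0 1]
T3·…·T1 = [6 0 -3; 0 -4 6; 0 0 1]
T4·…·T1 = [6 0 -7; 0 -4 12; 0 0 1]

T = [6 0 -7; 0 -4 12; 0 0 1]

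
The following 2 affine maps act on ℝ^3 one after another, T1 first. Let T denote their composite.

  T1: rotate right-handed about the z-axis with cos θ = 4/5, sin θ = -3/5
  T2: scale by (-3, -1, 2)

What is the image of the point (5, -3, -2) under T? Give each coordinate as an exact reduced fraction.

T1 rotate right-handed about the z-axis with cos θ = 4/5, sin θ = -3/5: (5, -3, -2) → (11/5, -27/5, -2)
T2 scale by (-3, -1, 2): (11/5, -27/5, -2) → (-33/5, 27/5, -4)

T(p) = (-33/5, 27/5, -4)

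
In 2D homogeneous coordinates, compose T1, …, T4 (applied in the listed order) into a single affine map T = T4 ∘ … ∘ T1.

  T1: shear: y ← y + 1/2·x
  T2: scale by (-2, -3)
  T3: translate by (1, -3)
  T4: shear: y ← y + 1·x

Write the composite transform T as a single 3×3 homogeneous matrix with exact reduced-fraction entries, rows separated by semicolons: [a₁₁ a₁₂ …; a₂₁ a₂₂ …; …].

T = [-2 0 1; -7/2 -3 -2; 0 0 1]

T1 = [1 0 0; 1/2 1 0; 0 0 1]
T2·T1 = [-2 0 0; -3/2 -3 0; 0 0 1]
T3·…·T1 = [-2 0 1; -3/2 -3 -3; 0 0 1]
T4·…·T1 = [-2 0 1; -7/2 -3 -2; 0 0 1]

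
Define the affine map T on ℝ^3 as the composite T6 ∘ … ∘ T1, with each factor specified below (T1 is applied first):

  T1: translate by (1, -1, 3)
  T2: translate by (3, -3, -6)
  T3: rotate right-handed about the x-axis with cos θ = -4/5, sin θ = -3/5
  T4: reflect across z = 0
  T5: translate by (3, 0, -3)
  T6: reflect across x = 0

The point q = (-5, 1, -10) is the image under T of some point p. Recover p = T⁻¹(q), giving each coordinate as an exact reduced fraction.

T1 = [1 0 0 1; 0 1 0 -1; 0 0 1 3; 0 0 0 1]
T2·T1 = [1 0 0 4; 0 1 0 -4; 0 0 1 -3; 0 0 0 1]
T3·…·T1 = [1 0 0 4; 0 -4/5 3/5 7/5; 0 -3/5 -4/5 24/5; 0 0 0 1]
T4·…·T1 = [1 0 0 4; 0 -4/5 3/5 7/5; 0 3/5 4/5 -24/5; 0 0 0 1]
T5·…·T1 = [1 0 0 7; 0 -4/5 3/5 7/5; 0 3/5 4/5 -39/5; 0 0 0 1]
T6·…·T1 = [-1 0 0 -7; 0 -4/5 3/5 7/5; 0 3/5 4/5 -39/5; 0 0 0 1]
det M = 1; M⁻¹ = [-1 0 0 -7; 0 -4/5 3/5 29/5; 0 3/5 4/5 27/5; 0 0 0 1]
M⁻¹ · (-5, 1, -10)ᵀ = (-2, -1, -2)ᵀ

p = (-2, -1, -2)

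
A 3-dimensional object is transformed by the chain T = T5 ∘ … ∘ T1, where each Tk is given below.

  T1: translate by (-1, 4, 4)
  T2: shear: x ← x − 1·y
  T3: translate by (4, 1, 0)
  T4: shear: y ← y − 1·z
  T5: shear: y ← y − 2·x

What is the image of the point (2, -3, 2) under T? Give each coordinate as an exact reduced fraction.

T1 translate by (-1, 4, 4): (2, -3, 2) → (1, 1, 6)
T2 shear: x ← x − 1·y: (1, 1, 6) → (0, 1, 6)
T3 translate by (4, 1, 0): (0, 1, 6) → (4, 2, 6)
T4 shear: y ← y − 1·z: (4, 2, 6) → (4, -4, 6)
T5 shear: y ← y − 2·x: (4, -4, 6) → (4, -12, 6)

T(p) = (4, -12, 6)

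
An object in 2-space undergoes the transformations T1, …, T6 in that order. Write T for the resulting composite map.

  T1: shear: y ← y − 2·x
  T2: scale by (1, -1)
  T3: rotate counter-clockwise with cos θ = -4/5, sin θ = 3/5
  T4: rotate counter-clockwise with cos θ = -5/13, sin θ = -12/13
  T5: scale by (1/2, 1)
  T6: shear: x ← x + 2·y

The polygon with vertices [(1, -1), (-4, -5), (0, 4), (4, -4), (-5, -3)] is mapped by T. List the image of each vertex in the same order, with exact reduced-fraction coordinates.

image vertices: (761/130, 201/65), (-265/26, -60/13), (-382/65, -224/65), (1522/65, 804/65), (-2277/130, -557/65)

T1 shear: y ← y − 2·x: (1, -1) → (1, -3); (-4, -5) → (-4, 3); (0, 4) → (0, 4); (4, -4) → (4, -12); (-5, -3) → (-5, 7)
T2 scale by (1, -1): (1, -3) → (1, 3); (-4, 3) → (-4, -3); (0, 4) → (0, -4); (4, -12) → (4, 12); (-5, 7) → (-5, -7)
T3 rotate counter-clockwise with cos θ = -4/5, sin θ = 3/5: (1, 3) → (-13/5, -9/5); (-4, -3) → (5, 0); (0, -4) → (12/5, 16/5); (4, 12) → (-52/5, -36/5); (-5, -7) → (41/5, 13/5)
T4 rotate counter-clockwise with cos θ = -5/13, sin θ = -12/13: (-13/5, -9/5) → (-43/65, 201/65); (5, 0) → (-25/13, -60/13); (12/5, 16/5) → (132/65, -224/65); (-52/5, -36/5) → (-172/65, 804/65); (41/5, 13/5) → (-49/65, -557/65)
T5 scale by (1/2, 1): (-43/65, 201/65) → (-43/130, 201/65); (-25/13, -60/13) → (-25/26, -60/13); (132/65, -224/65) → (66/65, -224/65); (-172/65, 804/65) → (-86/65, 804/65); (-49/65, -557/65) → (-49/130, -557/65)
T6 shear: x ← x + 2·y: (-43/130, 201/65) → (761/130, 201/65); (-25/26, -60/13) → (-265/26, -60/13); (66/65, -224/65) → (-382/65, -224/65); (-86/65, 804/65) → (1522/65, 804/65); (-49/130, -557/65) → (-2277/130, -557/65)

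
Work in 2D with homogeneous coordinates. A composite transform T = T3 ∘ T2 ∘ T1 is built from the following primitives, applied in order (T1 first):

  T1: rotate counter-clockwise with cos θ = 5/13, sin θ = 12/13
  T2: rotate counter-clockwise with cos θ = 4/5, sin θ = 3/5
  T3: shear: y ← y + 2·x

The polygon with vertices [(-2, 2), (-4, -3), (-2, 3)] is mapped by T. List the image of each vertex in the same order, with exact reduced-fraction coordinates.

T1 rotate counter-clockwise with cos θ = 5/13, sin θ = 12/13: (-2, 2) → (-34/13, -14/13); (-4, -3) → (16/13, -63/13); (-2, 3) → (-46/13, -9/13)
T2 rotate counter-clockwise with cos θ = 4/5, sin θ = 3/5: (-34/13, -14/13) → (-94/65, -158/65); (16/13, -63/13) → (253/65, -204/65); (-46/13, -9/13) → (-157/65, -174/65)
T3 shear: y ← y + 2·x: (-94/65, -158/65) → (-94/65, -346/65); (253/65, -204/65) → (253/65, 302/65); (-157/65, -174/65) → (-157/65, -488/65)

image vertices: (-94/65, -346/65), (253/65, 302/65), (-157/65, -488/65)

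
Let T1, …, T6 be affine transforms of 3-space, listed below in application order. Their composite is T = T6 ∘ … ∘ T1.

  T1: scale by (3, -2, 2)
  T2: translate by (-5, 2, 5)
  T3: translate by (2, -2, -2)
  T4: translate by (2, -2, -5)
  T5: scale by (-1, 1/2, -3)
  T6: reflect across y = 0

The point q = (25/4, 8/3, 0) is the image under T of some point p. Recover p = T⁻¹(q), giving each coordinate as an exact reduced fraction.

p = (-7/4, 5/3, 1)

T1 = [3 0 0 0; 0 -2 0 0; 0 0 2 0; 0 0 0 1]
T2·T1 = [3 0 0 -5; 0 -2 0 2; 0 0 2 5; 0 0 0 1]
T3·…·T1 = [3 0 0 -3; 0 -2 0 0; 0 0 2 3; 0 0 0 1]
T4·…·T1 = [3 0 0 -1; 0 -2 0 -2; 0 0 2 -2; 0 0 0 1]
T5·…·T1 = [-3 0 0 1; 0 -1 0 -1; 0 0 -6 6; 0 0 0 1]
T6·…·T1 = [-3 0 0 1; 0 1 0 1; 0 0 -6 6; 0 0 0 1]
det M = 18; M⁻¹ = [-1/3 0 0 1/3; 0 1 0 -1; 0 0 -1/6 1; 0 0 0 1]
M⁻¹ · (25/4, 8/3, 0)ᵀ = (-7/4, 5/3, 1)ᵀ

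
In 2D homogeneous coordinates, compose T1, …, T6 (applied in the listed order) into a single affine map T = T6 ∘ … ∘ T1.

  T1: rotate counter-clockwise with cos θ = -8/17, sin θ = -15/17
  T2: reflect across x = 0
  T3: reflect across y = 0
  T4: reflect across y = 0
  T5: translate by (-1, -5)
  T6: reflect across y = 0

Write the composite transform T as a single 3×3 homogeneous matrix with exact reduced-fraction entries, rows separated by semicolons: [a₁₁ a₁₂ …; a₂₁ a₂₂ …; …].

T1 = [-8/17 15/17 0; -15/17 -8/17 0; 0 0 1]
T2·T1 = [8/17 -15/17 0; -15/17 -8/17 0; 0 0 1]
T3·…·T1 = [8/17 -15/17 0; 15/17 8/17 0; 0 0 1]
T4·…·T1 = [8/17 -15/17 0; -15/17 -8/17 0; 0 0 1]
T5·…·T1 = [8/17 -15/17 -1; -15/17 -8/17 -5; 0 0 1]
T6·…·T1 = [8/17 -15/17 -1; 15/17 8/17 5; 0 0 1]

T = [8/17 -15/17 -1; 15/17 8/17 5; 0 0 1]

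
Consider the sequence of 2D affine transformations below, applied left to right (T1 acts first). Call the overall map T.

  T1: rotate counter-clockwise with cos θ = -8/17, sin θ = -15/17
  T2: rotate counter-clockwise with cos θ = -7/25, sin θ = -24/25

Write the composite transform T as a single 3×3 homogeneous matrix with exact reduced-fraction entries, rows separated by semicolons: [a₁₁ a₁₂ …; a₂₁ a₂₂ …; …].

T1 = [-8/17 15/17 0; -15/17 -8/17 0; 0 0 1]
T2·T1 = [-304/425 -297/425 0; 297/425 -304/425 0; 0 0 1]

T = [-304/425 -297/425 0; 297/425 -304/425 0; 0 0 1]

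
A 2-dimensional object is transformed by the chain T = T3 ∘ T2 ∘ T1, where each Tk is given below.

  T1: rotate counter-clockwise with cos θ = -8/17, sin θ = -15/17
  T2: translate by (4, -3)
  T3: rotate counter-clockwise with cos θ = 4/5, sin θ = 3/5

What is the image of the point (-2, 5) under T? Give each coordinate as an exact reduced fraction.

T1 rotate counter-clockwise with cos θ = -8/17, sin θ = -15/17: (-2, 5) → (91/17, -10/17)
T2 translate by (4, -3): (91/17, -10/17) → (159/17, -61/17)
T3 rotate counter-clockwise with cos θ = 4/5, sin θ = 3/5: (159/17, -61/17) → (819/85, 233/85)

T(p) = (819/85, 233/85)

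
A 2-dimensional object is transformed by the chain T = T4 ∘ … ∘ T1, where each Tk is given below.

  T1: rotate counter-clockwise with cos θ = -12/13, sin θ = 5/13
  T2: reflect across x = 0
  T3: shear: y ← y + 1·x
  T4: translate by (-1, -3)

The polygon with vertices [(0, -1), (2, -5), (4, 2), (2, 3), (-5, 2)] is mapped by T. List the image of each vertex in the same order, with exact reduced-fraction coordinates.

T1 rotate counter-clockwise with cos θ = -12/13, sin θ = 5/13: (0, -1) → (5/13, 12/13); (2, -5) → (1/13, 70/13); (4, 2) → (-58/13, -4/13); (2, 3) → (-3, -2); (-5, 2) → (50/13, -49/13)
T2 reflect across x = 0: (5/13, 12/13) → (-5/13, 12/13); (1/13, 70/13) → (-1/13, 70/13); (-58/13, -4/13) → (58/13, -4/13); (-3, -2) → (3, -2); (50/13, -49/13) → (-50/13, -49/13)
T3 shear: y ← y + 1·x: (-5/13, 12/13) → (-5/13, 7/13); (-1/13, 70/13) → (-1/13, 69/13); (58/13, -4/13) → (58/13, 54/13); (3, -2) → (3, 1); (-50/13, -49/13) → (-50/13, -99/13)
T4 translate by (-1, -3): (-5/13, 7/13) → (-18/13, -32/13); (-1/13, 69/13) → (-14/13, 30/13); (58/13, 54/13) → (45/13, 15/13); (3, 1) → (2, -2); (-50/13, -99/13) → (-63/13, -138/13)

image vertices: (-18/13, -32/13), (-14/13, 30/13), (45/13, 15/13), (2, -2), (-63/13, -138/13)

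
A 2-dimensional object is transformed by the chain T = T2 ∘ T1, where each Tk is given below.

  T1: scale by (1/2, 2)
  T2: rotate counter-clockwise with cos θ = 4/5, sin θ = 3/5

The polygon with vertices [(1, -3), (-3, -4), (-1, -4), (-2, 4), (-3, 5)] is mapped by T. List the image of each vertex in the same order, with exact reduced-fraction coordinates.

T1 scale by (1/2, 2): (1, -3) → (1/2, -6); (-3, -4) → (-3/2, -8); (-1, -4) → (-1/2, -8); (-2, 4) → (-1, 8); (-3, 5) → (-3/2, 10)
T2 rotate counter-clockwise with cos θ = 4/5, sin θ = 3/5: (1/2, -6) → (4, -9/2); (-3/2, -8) → (18/5, -73/10); (-1/2, -8) → (22/5, -67/10); (-1, 8) → (-28/5, 29/5); (-3/2, 10) → (-36/5, 71/10)

image vertices: (4, -9/2), (18/5, -73/10), (22/5, -67/10), (-28/5, 29/5), (-36/5, 71/10)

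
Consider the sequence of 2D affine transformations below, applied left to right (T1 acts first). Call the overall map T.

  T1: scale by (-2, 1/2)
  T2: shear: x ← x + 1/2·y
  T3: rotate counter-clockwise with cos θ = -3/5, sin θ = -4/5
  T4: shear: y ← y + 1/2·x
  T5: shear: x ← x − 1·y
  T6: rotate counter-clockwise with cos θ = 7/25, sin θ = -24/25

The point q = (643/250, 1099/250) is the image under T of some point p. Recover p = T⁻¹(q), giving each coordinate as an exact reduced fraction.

p = (1, -4)

T1 = [-2 0 0; 0 1/2 0; 0 0 1]
T2·T1 = [-2 1/4 0; 0 1/2 0; 0 0 1]
T3·…·T1 = [6/5 1/4 0; 8/5 -1/2 0; 0 0 1]
T4·…·T1 = [6/5 1/4 0; 11/5 -3/8 0; 0 0 1]
T5·…·T1 = [-1 5/8 0; 11/5 -3/8 0; 0 0 1]
T6·…·T1 = [229/125 -37/200 0; 197/125 -141/200 0; 0 0 1]
det M = -1; M⁻¹ = [141/200 -37/200 0; 197/125 -229/125 0; 0 0 1]
M⁻¹ · (643/250, 1099/250)ᵀ = (1, -4)ᵀ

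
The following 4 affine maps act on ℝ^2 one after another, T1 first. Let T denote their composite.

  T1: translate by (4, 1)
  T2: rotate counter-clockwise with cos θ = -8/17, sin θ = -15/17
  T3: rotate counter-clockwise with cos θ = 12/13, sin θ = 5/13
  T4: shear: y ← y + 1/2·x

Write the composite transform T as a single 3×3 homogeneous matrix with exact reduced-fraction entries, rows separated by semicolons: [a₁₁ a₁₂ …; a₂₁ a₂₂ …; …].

T1 = [1 0 4; 0 1 1; 0 0 1]
T2·T1 = [-8/17 15/17 -1; -15/17 -8/17 -4; 0 0 1]
T3·…·T1 = [-21/221 220/221 8/13; -220/221 -21/221 -53/13; 0 0 1]
T4·…·T1 = [-21/221 220/221 8/13; -461/442 89/221 -49/13; 0 0 1]

T = [-21/221 220/221 8/13; -461/442 89/221 -49/13; 0 0 1]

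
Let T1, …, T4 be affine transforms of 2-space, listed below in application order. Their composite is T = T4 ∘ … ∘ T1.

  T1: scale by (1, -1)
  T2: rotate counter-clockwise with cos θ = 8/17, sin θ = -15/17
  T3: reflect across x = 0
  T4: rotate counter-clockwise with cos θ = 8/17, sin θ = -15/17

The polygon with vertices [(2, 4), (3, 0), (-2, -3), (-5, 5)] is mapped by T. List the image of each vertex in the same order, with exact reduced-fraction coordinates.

T1 scale by (1, -1): (2, 4) → (2, -4); (3, 0) → (3, 0); (-2, -3) → (-2, 3); (-5, 5) → (-5, -5)
T2 rotate counter-clockwise with cos θ = 8/17, sin θ = -15/17: (2, -4) → (-44/17, -62/17); (3, 0) → (24/17, -45/17); (-2, 3) → (29/17, 54/17); (-5, -5) → (-115/17, 35/17)
T3 reflect across x = 0: (-44/17, -62/17) → (44/17, -62/17); (24/17, -45/17) → (-24/17, -45/17); (29/17, 54/17) → (-29/17, 54/17); (-115/17, 35/17) → (115/17, 35/17)
T4 rotate counter-clockwise with cos θ = 8/17, sin θ = -15/17: (44/17, -62/17) → (-2, -4); (-24/17, -45/17) → (-3, 0); (-29/17, 54/17) → (2, 3); (115/17, 35/17) → (5, -5)

image vertices: (-2, -4), (-3, 0), (2, 3), (5, -5)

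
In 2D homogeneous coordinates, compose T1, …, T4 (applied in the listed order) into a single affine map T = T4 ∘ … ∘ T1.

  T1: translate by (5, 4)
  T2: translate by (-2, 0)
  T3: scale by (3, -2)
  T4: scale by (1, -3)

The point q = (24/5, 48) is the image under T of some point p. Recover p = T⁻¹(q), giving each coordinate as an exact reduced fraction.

p = (-7/5, 4)

T1 = [1 0 5; 0 1 4; 0 0 1]
T2·T1 = [1 0 3; 0 1 4; 0 0 1]
T3·…·T1 = [3 0 9; 0 -2 -8; 0 0 1]
T4·…·T1 = [3 0 9; 0 6 24; 0 0 1]
det M = 18; M⁻¹ = [1/3 0 -3; 0 1/6 -4; 0 0 1]
M⁻¹ · (24/5, 48)ᵀ = (-7/5, 4)ᵀ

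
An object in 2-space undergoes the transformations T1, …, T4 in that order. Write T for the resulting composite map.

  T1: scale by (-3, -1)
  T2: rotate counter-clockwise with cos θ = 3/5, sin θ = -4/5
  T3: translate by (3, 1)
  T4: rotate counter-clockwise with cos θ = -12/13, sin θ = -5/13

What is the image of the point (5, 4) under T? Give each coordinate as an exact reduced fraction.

T(p) = (817/65, -406/65)

T1 scale by (-3, -1): (5, 4) → (-15, -4)
T2 rotate counter-clockwise with cos θ = 3/5, sin θ = -4/5: (-15, -4) → (-61/5, 48/5)
T3 translate by (3, 1): (-61/5, 48/5) → (-46/5, 53/5)
T4 rotate counter-clockwise with cos θ = -12/13, sin θ = -5/13: (-46/5, 53/5) → (817/65, -406/65)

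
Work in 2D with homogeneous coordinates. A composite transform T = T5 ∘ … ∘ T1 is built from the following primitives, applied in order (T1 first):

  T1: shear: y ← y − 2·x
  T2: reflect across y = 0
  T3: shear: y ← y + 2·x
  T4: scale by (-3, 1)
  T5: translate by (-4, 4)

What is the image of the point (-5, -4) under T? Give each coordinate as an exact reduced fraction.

T1 shear: y ← y − 2·x: (-5, -4) → (-5, 6)
T2 reflect across y = 0: (-5, 6) → (-5, -6)
T3 shear: y ← y + 2·x: (-5, -6) → (-5, -16)
T4 scale by (-3, 1): (-5, -16) → (15, -16)
T5 translate by (-4, 4): (15, -16) → (11, -12)

T(p) = (11, -12)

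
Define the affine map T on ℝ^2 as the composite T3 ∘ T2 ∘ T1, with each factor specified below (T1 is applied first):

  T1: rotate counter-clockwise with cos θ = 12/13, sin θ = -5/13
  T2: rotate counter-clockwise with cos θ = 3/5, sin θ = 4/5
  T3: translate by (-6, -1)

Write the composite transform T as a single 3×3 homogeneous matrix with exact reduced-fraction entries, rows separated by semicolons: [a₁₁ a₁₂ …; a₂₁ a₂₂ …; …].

T1 = [12/13 5/13 0; -5/13 12/13 0; 0 0 1]
T2·T1 = [56/65 -33/65 0; 33/65 56/65 0; 0 0 1]
T3·…·T1 = [56/65 -33/65 -6; 33/65 56/65 -1; 0 0 1]

T = [56/65 -33/65 -6; 33/65 56/65 -1; 0 0 1]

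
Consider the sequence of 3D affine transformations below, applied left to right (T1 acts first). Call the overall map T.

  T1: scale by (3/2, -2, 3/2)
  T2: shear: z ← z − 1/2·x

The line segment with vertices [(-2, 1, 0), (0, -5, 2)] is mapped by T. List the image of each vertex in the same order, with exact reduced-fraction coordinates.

image vertices: (-3, -2, 3/2), (0, 10, 3)

T1 scale by (3/2, -2, 3/2): (-2, 1, 0) → (-3, -2, 0); (0, -5, 2) → (0, 10, 3)
T2 shear: z ← z − 1/2·x: (-3, -2, 0) → (-3, -2, 3/2); (0, 10, 3) → (0, 10, 3)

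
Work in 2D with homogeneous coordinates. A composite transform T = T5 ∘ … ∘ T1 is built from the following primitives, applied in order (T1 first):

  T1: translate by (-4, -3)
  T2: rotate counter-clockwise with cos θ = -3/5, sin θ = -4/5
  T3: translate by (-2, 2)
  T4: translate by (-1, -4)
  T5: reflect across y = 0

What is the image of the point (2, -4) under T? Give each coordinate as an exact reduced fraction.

T(p) = (-37/5, -19/5)

T1 translate by (-4, -3): (2, -4) → (-2, -7)
T2 rotate counter-clockwise with cos θ = -3/5, sin θ = -4/5: (-2, -7) → (-22/5, 29/5)
T3 translate by (-2, 2): (-22/5, 29/5) → (-32/5, 39/5)
T4 translate by (-1, -4): (-32/5, 39/5) → (-37/5, 19/5)
T5 reflect across y = 0: (-37/5, 19/5) → (-37/5, -19/5)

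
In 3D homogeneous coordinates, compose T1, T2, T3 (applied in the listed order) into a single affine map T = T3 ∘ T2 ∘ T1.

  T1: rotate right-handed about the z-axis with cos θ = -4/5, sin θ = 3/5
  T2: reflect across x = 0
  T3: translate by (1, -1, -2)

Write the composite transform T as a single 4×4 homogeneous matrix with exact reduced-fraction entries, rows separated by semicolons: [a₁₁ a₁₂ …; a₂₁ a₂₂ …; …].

T = [4/5 3/5 0 1; 3/5 -4/5 0 -1; 0 0 1 -2; 0 0 0 1]

T1 = [-4/5 -3/5 0 0; 3/5 -4/5 0 0; 0 0 1 0; 0 0 0 1]
T2·T1 = [4/5 3/5 0 0; 3/5 -4/5 0 0; 0 0 1 0; 0 0 0 1]
T3·…·T1 = [4/5 3/5 0 1; 3/5 -4/5 0 -1; 0 0 1 -2; 0 0 0 1]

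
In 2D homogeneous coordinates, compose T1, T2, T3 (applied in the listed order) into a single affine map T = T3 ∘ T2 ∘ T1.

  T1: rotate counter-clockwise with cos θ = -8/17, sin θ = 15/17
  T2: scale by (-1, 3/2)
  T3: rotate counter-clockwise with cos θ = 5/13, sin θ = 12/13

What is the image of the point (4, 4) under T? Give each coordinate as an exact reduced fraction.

T1 rotate counter-clockwise with cos θ = -8/17, sin θ = 15/17: (4, 4) → (-92/17, 28/17)
T2 scale by (-1, 3/2): (-92/17, 28/17) → (92/17, 42/17)
T3 rotate counter-clockwise with cos θ = 5/13, sin θ = 12/13: (92/17, 42/17) → (-44/221, 1314/221)

T(p) = (-44/221, 1314/221)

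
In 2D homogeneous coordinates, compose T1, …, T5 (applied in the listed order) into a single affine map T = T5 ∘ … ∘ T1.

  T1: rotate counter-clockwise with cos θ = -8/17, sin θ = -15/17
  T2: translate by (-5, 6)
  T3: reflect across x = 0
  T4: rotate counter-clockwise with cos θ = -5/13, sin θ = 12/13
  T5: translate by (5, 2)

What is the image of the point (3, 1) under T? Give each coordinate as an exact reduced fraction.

T1 rotate counter-clockwise with cos θ = -8/17, sin θ = -15/17: (3, 1) → (-9/17, -53/17)
T2 translate by (-5, 6): (-9/17, -53/17) → (-94/17, 49/17)
T3 reflect across x = 0: (-94/17, 49/17) → (94/17, 49/17)
T4 rotate counter-clockwise with cos θ = -5/13, sin θ = 12/13: (94/17, 49/17) → (-1058/221, 883/221)
T5 translate by (5, 2): (-1058/221, 883/221) → (47/221, 1325/221)

T(p) = (47/221, 1325/221)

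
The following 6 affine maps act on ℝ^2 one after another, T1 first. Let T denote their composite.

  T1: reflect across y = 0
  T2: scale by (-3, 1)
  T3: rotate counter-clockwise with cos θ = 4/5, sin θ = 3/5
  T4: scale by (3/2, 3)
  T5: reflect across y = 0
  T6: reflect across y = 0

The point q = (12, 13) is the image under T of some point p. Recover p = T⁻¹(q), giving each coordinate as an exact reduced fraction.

T1 = [1 0 0; 0 -1 0; 0 0 1]
T2·T1 = [-3 0 0; 0 -1 0; 0 0 1]
T3·…·T1 = [-12/5 3/5 0; -9/5 -4/5 0; 0 0 1]
T4·…·T1 = [-18/5 9/10 0; -27/5 -12/5 0; 0 0 1]
T5·…·T1 = [-18/5 9/10 0; 27/5 12/5 0; 0 0 1]
T6·…·T1 = [-18/5 9/10 0; -27/5 -12/5 0; 0 0 1]
det M = 27/2; M⁻¹ = [-8/45 -1/15 0; 2/5 -4/15 0; 0 0 1]
M⁻¹ · (12, 13)ᵀ = (-3, 4/3)ᵀ

p = (-3, 4/3)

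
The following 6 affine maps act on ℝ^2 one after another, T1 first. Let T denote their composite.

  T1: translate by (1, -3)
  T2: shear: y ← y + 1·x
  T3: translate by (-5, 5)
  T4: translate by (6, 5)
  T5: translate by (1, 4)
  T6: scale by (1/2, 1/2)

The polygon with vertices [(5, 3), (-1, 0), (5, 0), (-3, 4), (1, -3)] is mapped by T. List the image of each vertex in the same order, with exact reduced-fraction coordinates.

image vertices: (4, 10), (1, 11/2), (4, 17/2), (0, 13/2), (2, 5)

T1 translate by (1, -3): (5, 3) → (6, 0); (-1, 0) → (0, -3); (5, 0) → (6, -3); (-3, 4) → (-2, 1); (1, -3) → (2, -6)
T2 shear: y ← y + 1·x: (6, 0) → (6, 6); (0, -3) → (0, -3); (6, -3) → (6, 3); (-2, 1) → (-2, -1); (2, -6) → (2, -4)
T3 translate by (-5, 5): (6, 6) → (1, 11); (0, -3) → (-5, 2); (6, 3) → (1, 8); (-2, -1) → (-7, 4); (2, -4) → (-3, 1)
T4 translate by (6, 5): (1, 11) → (7, 16); (-5, 2) → (1, 7); (1, 8) → (7, 13); (-7, 4) → (-1, 9); (-3, 1) → (3, 6)
T5 translate by (1, 4): (7, 16) → (8, 20); (1, 7) → (2, 11); (7, 13) → (8, 17); (-1, 9) → (0, 13); (3, 6) → (4, 10)
T6 scale by (1/2, 1/2): (8, 20) → (4, 10); (2, 11) → (1, 11/2); (8, 17) → (4, 17/2); (0, 13) → (0, 13/2); (4, 10) → (2, 5)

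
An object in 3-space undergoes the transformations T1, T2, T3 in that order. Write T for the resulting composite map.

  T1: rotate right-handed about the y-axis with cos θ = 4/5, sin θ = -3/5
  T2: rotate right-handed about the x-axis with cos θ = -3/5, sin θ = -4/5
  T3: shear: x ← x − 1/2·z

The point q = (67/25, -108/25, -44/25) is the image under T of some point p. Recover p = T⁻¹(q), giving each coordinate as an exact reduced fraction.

T1 = [4/5 0 -3/5 0; 0 1 0 0; 3/5 0 4/5 0; 0 0 0 1]
T2·T1 = [4/5 0 -3/5 0; 12/25 -3/5 16/25 0; -9/25 -4/5 -12/25 0; 0 0 0 1]
T3·…·T1 = [49/50 2/5 -9/25 0; 12/25 -3/5 16/25 0; -9/25 -4/5 -12/25 0; 0 0 0 1]
det M = 1; M⁻¹ = [4/5 12/25 1/25 0; 0 -3/5 -4/5 0; -3/5 16/25 -39/50 0; 0 0 0 1]
M⁻¹ · (67/25, -108/25, -44/25)ᵀ = (0, 4, -3)ᵀ

p = (0, 4, -3)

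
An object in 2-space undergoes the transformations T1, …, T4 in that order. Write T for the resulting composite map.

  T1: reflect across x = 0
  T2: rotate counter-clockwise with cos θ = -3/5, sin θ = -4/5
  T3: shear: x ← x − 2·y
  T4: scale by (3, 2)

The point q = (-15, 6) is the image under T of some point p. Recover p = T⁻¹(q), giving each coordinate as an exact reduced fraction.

p = (3, -1)

T1 = [-1 0 0; 0 1 0; 0 0 1]
T2·T1 = [3/5 4/5 0; 4/5 -3/5 0; 0 0 1]
T3·…·T1 = [-1 2 0; 4/5 -3/5 0; 0 0 1]
T4·…·T1 = [-3 6 0; 8/5 -6/5 0; 0 0 1]
det M = -6; M⁻¹ = [1/5 1 0; 4/15 1/2 0; 0 0 1]
M⁻¹ · (-15, 6)ᵀ = (3, -1)ᵀ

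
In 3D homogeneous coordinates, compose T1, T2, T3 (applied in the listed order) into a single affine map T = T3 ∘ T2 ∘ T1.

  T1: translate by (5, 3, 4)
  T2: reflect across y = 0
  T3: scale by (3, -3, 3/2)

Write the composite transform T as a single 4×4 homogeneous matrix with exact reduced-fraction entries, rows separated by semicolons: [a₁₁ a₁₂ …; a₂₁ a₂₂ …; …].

T1 = [1 0 0 5; 0 1 0 3; 0 0 1 4; 0 0 0 1]
T2·T1 = [1 0 0 5; 0 -1 0 -3; 0 0 1 4; 0 0 0 1]
T3·…·T1 = [3 0 0 15; 0 3 0 9; 0 0 3/2 6; 0 0 0 1]

T = [3 0 0 15; 0 3 0 9; 0 0 3/2 6; 0 0 0 1]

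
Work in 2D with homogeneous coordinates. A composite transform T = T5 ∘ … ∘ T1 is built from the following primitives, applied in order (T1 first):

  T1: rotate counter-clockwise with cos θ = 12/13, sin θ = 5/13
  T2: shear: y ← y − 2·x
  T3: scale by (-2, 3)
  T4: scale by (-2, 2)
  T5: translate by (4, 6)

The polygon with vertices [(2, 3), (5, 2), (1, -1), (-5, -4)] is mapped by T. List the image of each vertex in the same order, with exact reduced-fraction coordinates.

image vertices: (88/13, 246/13), (252/13, -228/13), (120/13, -168/13), (-108/13, 120/13)

T1 rotate counter-clockwise with cos θ = 12/13, sin θ = 5/13: (2, 3) → (9/13, 46/13); (5, 2) → (50/13, 49/13); (1, -1) → (17/13, -7/13); (-5, -4) → (-40/13, -73/13)
T2 shear: y ← y − 2·x: (9/13, 46/13) → (9/13, 28/13); (50/13, 49/13) → (50/13, -51/13); (17/13, -7/13) → (17/13, -41/13); (-40/13, -73/13) → (-40/13, 7/13)
T3 scale by (-2, 3): (9/13, 28/13) → (-18/13, 84/13); (50/13, -51/13) → (-100/13, -153/13); (17/13, -41/13) → (-34/13, -123/13); (-40/13, 7/13) → (80/13, 21/13)
T4 scale by (-2, 2): (-18/13, 84/13) → (36/13, 168/13); (-100/13, -153/13) → (200/13, -306/13); (-34/13, -123/13) → (68/13, -246/13); (80/13, 21/13) → (-160/13, 42/13)
T5 translate by (4, 6): (36/13, 168/13) → (88/13, 246/13); (200/13, -306/13) → (252/13, -228/13); (68/13, -246/13) → (120/13, -168/13); (-160/13, 42/13) → (-108/13, 120/13)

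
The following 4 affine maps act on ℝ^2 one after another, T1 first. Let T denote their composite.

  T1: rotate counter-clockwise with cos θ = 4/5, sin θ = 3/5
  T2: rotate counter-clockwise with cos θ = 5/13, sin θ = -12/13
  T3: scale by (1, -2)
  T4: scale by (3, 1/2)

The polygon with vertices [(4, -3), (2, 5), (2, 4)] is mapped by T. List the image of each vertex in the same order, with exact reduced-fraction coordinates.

image vertices: (75/13, 60/13), (831/65, -214/65), (732/65, -158/65)

T1 rotate counter-clockwise with cos θ = 4/5, sin θ = 3/5: (4, -3) → (5, 0); (2, 5) → (-7/5, 26/5); (2, 4) → (-4/5, 22/5)
T2 rotate counter-clockwise with cos θ = 5/13, sin θ = -12/13: (5, 0) → (25/13, -60/13); (-7/5, 26/5) → (277/65, 214/65); (-4/5, 22/5) → (244/65, 158/65)
T3 scale by (1, -2): (25/13, -60/13) → (25/13, 120/13); (277/65, 214/65) → (277/65, -428/65); (244/65, 158/65) → (244/65, -316/65)
T4 scale by (3, 1/2): (25/13, 120/13) → (75/13, 60/13); (277/65, -428/65) → (831/65, -214/65); (244/65, -316/65) → (732/65, -158/65)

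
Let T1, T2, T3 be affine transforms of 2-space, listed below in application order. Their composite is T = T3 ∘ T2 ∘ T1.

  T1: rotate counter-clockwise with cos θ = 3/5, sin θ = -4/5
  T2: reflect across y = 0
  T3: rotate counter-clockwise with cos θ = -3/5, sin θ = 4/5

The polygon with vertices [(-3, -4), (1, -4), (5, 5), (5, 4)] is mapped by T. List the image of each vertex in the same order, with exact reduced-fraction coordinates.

T1 rotate counter-clockwise with cos θ = 3/5, sin θ = -4/5: (-3, -4) → (-5, 0); (1, -4) → (-13/5, -16/5); (5, 5) → (7, -1); (5, 4) → (31/5, -8/5)
T2 reflect across y = 0: (-5, 0) → (-5, 0); (-13/5, -16/5) → (-13/5, 16/5); (7, -1) → (7, 1); (31/5, -8/5) → (31/5, 8/5)
T3 rotate counter-clockwise with cos θ = -3/5, sin θ = 4/5: (-5, 0) → (3, -4); (-13/5, 16/5) → (-1, -4); (7, 1) → (-5, 5); (31/5, 8/5) → (-5, 4)

image vertices: (3, -4), (-1, -4), (-5, 5), (-5, 4)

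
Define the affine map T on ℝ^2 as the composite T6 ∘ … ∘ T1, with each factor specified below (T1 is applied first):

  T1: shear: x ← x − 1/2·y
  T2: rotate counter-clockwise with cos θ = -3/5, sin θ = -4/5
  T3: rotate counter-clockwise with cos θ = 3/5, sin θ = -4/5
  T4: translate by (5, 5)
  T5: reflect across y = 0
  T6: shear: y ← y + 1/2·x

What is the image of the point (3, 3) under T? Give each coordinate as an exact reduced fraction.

T(p) = (7/2, -1/4)

T1 shear: x ← x − 1/2·y: (3, 3) → (3/2, 3)
T2 rotate counter-clockwise with cos θ = -3/5, sin θ = -4/5: (3/2, 3) → (3/2, -3)
T3 rotate counter-clockwise with cos θ = 3/5, sin θ = -4/5: (3/2, -3) → (-3/2, -3)
T4 translate by (5, 5): (-3/2, -3) → (7/2, 2)
T5 reflect across y = 0: (7/2, 2) → (7/2, -2)
T6 shear: y ← y + 1/2·x: (7/2, -2) → (7/2, -1/4)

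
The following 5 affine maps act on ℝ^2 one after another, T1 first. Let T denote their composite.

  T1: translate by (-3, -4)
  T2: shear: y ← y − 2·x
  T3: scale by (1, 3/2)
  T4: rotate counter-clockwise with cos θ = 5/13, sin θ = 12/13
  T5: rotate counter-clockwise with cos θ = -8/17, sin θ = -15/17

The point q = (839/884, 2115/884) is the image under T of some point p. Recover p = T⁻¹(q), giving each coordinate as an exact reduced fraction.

T1 = [1 0 -3; 0 1 -4; 0 0 1]
T2·T1 = [1 0 -3; -2 1 2; 0 0 1]
T3·…·T1 = [1 0 -3; -3 3/2 3; 0 0 1]
T4·…·T1 = [41/13 -18/13 -51/13; -3/13 15/26 -21/13; 0 0 1]
T5·…·T1 = [-373/221 513/442 93/221; -591/221 210/221 933/221; 0 0 1]
det M = 3/2; M⁻¹ = [140/221 -171/221 3; 394/221 -746/663 4; 0 0 1]
M⁻¹ · (839/884, 2115/884)ᵀ = (7/4, 3)ᵀ

p = (7/4, 3)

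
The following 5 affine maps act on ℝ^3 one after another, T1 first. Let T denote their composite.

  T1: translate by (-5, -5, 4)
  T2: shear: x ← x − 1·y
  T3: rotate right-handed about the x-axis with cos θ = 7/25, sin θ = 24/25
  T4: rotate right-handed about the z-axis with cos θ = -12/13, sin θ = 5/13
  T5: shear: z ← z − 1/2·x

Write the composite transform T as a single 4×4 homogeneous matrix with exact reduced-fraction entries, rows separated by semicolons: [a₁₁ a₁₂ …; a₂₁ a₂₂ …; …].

T = [-12/13 53/65 24/65 131/65; 5/13 -209/325 288/325 1572/325; 6/13 359/650 31/325 -3047/650; 0 0 0 1]

T1 = [1 0 0 -5; 0 1 0 -5; 0 0 1 4; 0 0 0 1]
T2·T1 = [1 -1 0 0; 0 1 0 -5; 0 0 1 4; 0 0 0 1]
T3·…·T1 = [1 -1 0 0; 0 7/25 -24/25 -131/25; 0 24/25 7/25 -92/25; 0 0 0 1]
T4·…·T1 = [-12/13 53/65 24/65 131/65; 5/13 -209/325 288/325 1572/325; 0 24/25 7/25 -92/25; 0 0 0 1]
T5·…·T1 = [-12/13 53/65 24/65 131/65; 5/13 -209/325 288/325 1572/325; 6/13 359/650 31/325 -3047/650; 0 0 0 1]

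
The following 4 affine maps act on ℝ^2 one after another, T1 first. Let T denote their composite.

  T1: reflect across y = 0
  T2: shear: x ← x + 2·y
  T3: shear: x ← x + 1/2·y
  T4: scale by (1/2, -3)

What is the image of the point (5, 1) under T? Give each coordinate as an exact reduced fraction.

T(p) = (5/4, 3)

T1 reflect across y = 0: (5, 1) → (5, -1)
T2 shear: x ← x + 2·y: (5, -1) → (3, -1)
T3 shear: x ← x + 1/2·y: (3, -1) → (5/2, -1)
T4 scale by (1/2, -3): (5/2, -1) → (5/4, 3)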